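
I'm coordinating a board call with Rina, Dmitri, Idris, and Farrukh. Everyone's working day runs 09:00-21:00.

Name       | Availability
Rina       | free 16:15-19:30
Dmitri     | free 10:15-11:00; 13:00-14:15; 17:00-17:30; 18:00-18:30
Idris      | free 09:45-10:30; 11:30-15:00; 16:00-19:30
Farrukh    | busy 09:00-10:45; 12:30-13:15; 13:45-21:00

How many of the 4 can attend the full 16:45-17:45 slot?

2

Rina free: 16:15-19:30.
Dmitri free: 10:15-11:00, 13:00-14:15, 17:00-17:30, 18:00-18:30.
Idris free: 09:45-10:30, 11:30-15:00, 16:00-19:30.
Farrukh free: 10:45-12:30, 13:15-13:45 (invert busy blocks within the working day).
Rina and Idris can make the full 16:45-17:45 slot — that's 2.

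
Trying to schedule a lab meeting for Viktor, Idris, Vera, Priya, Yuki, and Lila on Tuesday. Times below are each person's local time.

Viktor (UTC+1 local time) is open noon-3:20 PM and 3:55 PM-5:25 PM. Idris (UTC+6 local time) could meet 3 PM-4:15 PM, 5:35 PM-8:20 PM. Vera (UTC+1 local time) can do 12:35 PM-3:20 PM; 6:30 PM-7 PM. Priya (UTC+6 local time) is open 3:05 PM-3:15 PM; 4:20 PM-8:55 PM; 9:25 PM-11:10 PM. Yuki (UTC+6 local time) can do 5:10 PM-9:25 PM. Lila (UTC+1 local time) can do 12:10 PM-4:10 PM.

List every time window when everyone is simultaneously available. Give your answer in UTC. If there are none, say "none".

Viktor in UTC: 11:00-14:20, 14:55-16:25 (subtract 1h to convert from UTC+1).
Idris in UTC: 09:00-10:15, 11:35-14:20 (subtract 6h to convert from UTC+6).
Vera in UTC: 11:35-14:20, 17:30-18:00 (subtract 1h to convert from UTC+1).
Priya in UTC: 09:05-09:15, 10:20-14:55, 15:25-17:10 (subtract 6h to convert from UTC+6).
Yuki in UTC: 11:10-15:25 (subtract 6h to convert from UTC+6).
Lila in UTC: 11:10-15:10 (subtract 1h to convert from UTC+1).
Viktor ∩ Idris: 11:35-14:20.
Viktor ∩ Idris ∩ Vera: 11:35-14:20.
Viktor ∩ Idris ∩ Vera ∩ Priya: 11:35-14:20.
Viktor ∩ Idris ∩ Vera ∩ Priya ∩ Yuki: 11:35-14:20.
Viktor ∩ Idris ∩ Vera ∩ Priya ∩ Yuki ∩ Lila: 11:35-14:20.
Those are the intersection windows.

11:35-14:20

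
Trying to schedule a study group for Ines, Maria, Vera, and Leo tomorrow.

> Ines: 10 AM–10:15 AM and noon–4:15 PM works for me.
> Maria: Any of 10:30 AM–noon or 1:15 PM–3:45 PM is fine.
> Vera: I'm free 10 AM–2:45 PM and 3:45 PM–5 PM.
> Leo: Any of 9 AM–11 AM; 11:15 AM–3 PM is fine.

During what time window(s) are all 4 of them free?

Ines ∩ Maria: 13:15-15:45.
Ines ∩ Maria ∩ Vera: 13:15-14:45.
Ines ∩ Maria ∩ Vera ∩ Leo: 13:15-14:45.
So the common availability across everyone is 13:15-14:45.

13:15-14:45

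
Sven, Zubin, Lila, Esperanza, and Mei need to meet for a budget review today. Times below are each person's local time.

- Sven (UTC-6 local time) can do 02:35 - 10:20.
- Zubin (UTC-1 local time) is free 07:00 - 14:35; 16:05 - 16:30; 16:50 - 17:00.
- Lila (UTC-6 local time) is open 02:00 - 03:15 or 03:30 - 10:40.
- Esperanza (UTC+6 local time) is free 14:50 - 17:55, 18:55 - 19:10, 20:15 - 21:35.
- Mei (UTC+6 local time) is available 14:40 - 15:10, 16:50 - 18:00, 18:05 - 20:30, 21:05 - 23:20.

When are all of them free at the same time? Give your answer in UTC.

08:50-09:10, 10:50-11:55, 12:55-13:10, 14:15-14:30, 15:05-15:35

Sven in UTC: 08:35-16:20 (add 6h to convert from UTC-6).
Zubin in UTC: 08:00-15:35, 17:05-17:30, 17:50-18:00 (add 1h to convert from UTC-1).
Lila in UTC: 08:00-09:15, 09:30-16:40 (add 6h to convert from UTC-6).
Esperanza in UTC: 08:50-11:55, 12:55-13:10, 14:15-15:35 (subtract 6h to convert from UTC+6).
Mei in UTC: 08:40-09:10, 10:50-12:00, 12:05-14:30, 15:05-17:20 (subtract 6h to convert from UTC+6).
Sven ∩ Zubin: 08:35-15:35.
Sven ∩ Zubin ∩ Lila: 08:35-09:15, 09:30-15:35.
Sven ∩ Zubin ∩ Lila ∩ Esperanza: 08:50-09:15, 09:30-11:55, 12:55-13:10, 14:15-15:35.
Sven ∩ Zubin ∩ Lila ∩ Esperanza ∩ Mei: 08:50-09:10, 10:50-11:55, 12:55-13:10, 14:15-14:30, 15:05-15:35.
So the common availability across everyone is 08:50-09:10, 10:50-11:55, 12:55-13:10, 14:15-14:30, 15:05-15:35.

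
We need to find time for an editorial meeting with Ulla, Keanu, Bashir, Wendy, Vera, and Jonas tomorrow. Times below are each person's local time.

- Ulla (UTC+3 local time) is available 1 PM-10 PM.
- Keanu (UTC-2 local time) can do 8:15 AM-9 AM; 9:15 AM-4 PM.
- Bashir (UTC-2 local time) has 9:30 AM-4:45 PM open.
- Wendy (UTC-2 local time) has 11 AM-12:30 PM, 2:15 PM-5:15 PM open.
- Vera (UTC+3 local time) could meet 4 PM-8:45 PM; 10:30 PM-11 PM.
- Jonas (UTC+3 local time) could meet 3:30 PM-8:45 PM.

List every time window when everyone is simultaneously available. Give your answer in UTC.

13:00-14:30, 16:15-17:45

Ulla in UTC: 10:00-19:00 (subtract 3h to convert from UTC+3).
Keanu in UTC: 10:15-11:00, 11:15-18:00 (add 2h to convert from UTC-2).
Bashir in UTC: 11:30-18:45 (add 2h to convert from UTC-2).
Wendy in UTC: 13:00-14:30, 16:15-19:15 (add 2h to convert from UTC-2).
Vera in UTC: 13:00-17:45, 19:30-20:00 (subtract 3h to convert from UTC+3).
Jonas in UTC: 12:30-17:45 (subtract 3h to convert from UTC+3).
Ulla ∩ Keanu: 10:15-11:00, 11:15-18:00.
Ulla ∩ Keanu ∩ Bashir: 11:30-18:00.
Ulla ∩ Keanu ∩ Bashir ∩ Wendy: 13:00-14:30, 16:15-18:00.
Ulla ∩ Keanu ∩ Bashir ∩ Wendy ∩ Vera: 13:00-14:30, 16:15-17:45.
Ulla ∩ Keanu ∩ Bashir ∩ Wendy ∩ Vera ∩ Jonas: 13:00-14:30, 16:15-17:45.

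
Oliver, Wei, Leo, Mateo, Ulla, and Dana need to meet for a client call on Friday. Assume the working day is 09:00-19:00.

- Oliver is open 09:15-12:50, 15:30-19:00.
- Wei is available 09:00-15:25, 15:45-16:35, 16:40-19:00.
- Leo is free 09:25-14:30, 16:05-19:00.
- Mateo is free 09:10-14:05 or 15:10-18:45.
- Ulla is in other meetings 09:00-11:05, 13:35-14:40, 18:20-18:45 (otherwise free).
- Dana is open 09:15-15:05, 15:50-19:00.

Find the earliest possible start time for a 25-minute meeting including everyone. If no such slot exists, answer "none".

Oliver free: 09:15-12:50, 15:30-19:00.
Wei free: 09:00-15:25, 15:45-16:35, 16:40-19:00.
Leo free: 09:25-14:30, 16:05-19:00.
Mateo free: 09:10-14:05, 15:10-18:45.
Ulla free: 11:05-13:35, 14:40-18:20, 18:45-19:00 (invert busy blocks within the working day).
Dana free: 09:15-15:05, 15:50-19:00.
Oliver ∩ Wei: 09:15-12:50, 15:45-16:35, 16:40-19:00.
Oliver ∩ Wei ∩ Leo: 09:25-12:50, 16:05-16:35, 16:40-19:00.
Oliver ∩ Wei ∩ Leo ∩ Mateo: 09:25-12:50, 16:05-16:35, 16:40-18:45.
Oliver ∩ Wei ∩ Leo ∩ Mateo ∩ Ulla: 11:05-12:50, 16:05-16:35, 16:40-18:20.
Oliver ∩ Wei ∩ Leo ∩ Mateo ∩ Ulla ∩ Dana: 11:05-12:50, 16:05-16:35, 16:40-18:20.
The first common window of at least 25 minutes is 11:05-12:50, so the earliest start is 11:05.

11:05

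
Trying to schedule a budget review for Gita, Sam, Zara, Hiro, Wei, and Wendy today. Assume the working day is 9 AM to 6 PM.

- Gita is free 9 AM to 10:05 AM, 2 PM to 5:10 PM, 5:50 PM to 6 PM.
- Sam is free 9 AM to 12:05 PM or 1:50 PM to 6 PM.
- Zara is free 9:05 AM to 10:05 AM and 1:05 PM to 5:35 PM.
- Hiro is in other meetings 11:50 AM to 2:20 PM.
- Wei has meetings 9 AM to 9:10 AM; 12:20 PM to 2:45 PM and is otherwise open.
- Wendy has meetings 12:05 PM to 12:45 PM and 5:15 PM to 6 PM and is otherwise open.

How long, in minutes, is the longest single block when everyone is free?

145

Gita free: 09:00-10:05, 14:00-17:10, 17:50-18:00.
Sam free: 09:00-12:05, 13:50-18:00.
Zara free: 09:05-10:05, 13:05-17:35.
Hiro free: 09:00-11:50, 14:20-18:00 (invert busy blocks within the working day).
Wei free: 09:10-12:20, 14:45-18:00 (invert busy blocks within the working day).
Wendy free: 09:00-12:05, 12:45-17:15 (invert busy blocks within the working day).
Gita ∩ Sam: 09:00-10:05, 14:00-17:10, 17:50-18:00.
Gita ∩ Sam ∩ Zara: 09:05-10:05, 14:00-17:10.
Gita ∩ Sam ∩ Zara ∩ Hiro: 09:05-10:05, 14:20-17:10.
Gita ∩ Sam ∩ Zara ∩ Hiro ∩ Wei: 09:10-10:05, 14:45-17:10.
Gita ∩ Sam ∩ Zara ∩ Hiro ∩ Wei ∩ Wendy: 09:10-10:05, 14:45-17:10.
The longest is 14:45-17:10 at 145 minutes.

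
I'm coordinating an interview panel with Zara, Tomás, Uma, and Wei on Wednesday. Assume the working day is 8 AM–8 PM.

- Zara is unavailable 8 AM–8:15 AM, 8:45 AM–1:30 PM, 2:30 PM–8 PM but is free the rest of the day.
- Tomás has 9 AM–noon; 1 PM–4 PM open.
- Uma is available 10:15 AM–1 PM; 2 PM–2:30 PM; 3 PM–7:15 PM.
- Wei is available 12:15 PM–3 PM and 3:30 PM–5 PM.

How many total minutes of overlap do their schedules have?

30

Zara free: 08:15-08:45, 13:30-14:30 (invert busy blocks within the working day).
Tomás free: 09:00-12:00, 13:00-16:00.
Uma free: 10:15-13:00, 14:00-14:30, 15:00-19:15.
Wei free: 12:15-15:00, 15:30-17:00.
Zara ∩ Tomás: 13:30-14:30.
Zara ∩ Tomás ∩ Uma: 14:00-14:30.
Zara ∩ Tomás ∩ Uma ∩ Wei: 14:00-14:30.
Those are the intersection windows.
That's a single block of 30 minutes.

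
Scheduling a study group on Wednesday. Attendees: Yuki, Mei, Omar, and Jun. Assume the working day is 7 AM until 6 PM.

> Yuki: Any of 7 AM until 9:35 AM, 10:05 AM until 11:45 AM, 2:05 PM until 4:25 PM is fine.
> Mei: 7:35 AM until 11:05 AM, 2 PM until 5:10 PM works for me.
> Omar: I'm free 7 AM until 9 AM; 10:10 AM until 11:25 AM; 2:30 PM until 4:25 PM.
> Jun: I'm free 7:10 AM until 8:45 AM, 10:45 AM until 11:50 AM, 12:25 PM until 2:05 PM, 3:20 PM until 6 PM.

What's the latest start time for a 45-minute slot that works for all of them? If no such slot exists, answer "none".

Yuki ∩ Mei: 07:35-09:35, 10:05-11:05, 14:05-16:25.
Yuki ∩ Mei ∩ Omar: 07:35-09:00, 10:10-11:05, 14:30-16:25.
Yuki ∩ Mei ∩ Omar ∩ Jun: 07:35-08:45, 10:45-11:05, 15:20-16:25.
Those are the intersection windows.
The last common window of at least 45 minutes is 15:20-16:25; a 45-minute meeting can start as late as 15:40 and still end by 16:25.

15:40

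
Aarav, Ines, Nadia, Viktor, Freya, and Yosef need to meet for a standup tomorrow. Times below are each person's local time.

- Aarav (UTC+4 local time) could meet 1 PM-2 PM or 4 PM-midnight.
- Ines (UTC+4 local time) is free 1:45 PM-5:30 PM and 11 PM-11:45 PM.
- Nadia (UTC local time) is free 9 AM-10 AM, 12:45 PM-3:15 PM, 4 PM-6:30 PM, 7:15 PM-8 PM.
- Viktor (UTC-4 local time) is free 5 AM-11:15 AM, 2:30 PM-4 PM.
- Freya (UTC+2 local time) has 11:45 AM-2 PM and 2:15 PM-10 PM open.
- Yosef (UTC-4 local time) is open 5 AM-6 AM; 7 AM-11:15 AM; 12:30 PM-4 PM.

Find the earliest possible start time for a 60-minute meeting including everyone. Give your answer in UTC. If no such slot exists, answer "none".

none

Aarav in UTC: 09:00-10:00, 12:00-20:00 (subtract 4h to convert from UTC+4).
Ines in UTC: 09:45-13:30, 19:00-19:45 (subtract 4h to convert from UTC+4).
Nadia in UTC: 09:00-10:00, 12:45-15:15, 16:00-18:30, 19:15-20:00.
Viktor in UTC: 09:00-15:15, 18:30-20:00 (add 4h to convert from UTC-4).
Freya in UTC: 09:45-12:00, 12:15-20:00 (subtract 2h to convert from UTC+2).
Yosef in UTC: 09:00-10:00, 11:00-15:15, 16:30-20:00 (add 4h to convert from UTC-4).
Aarav ∩ Ines: 09:45-10:00, 12:00-13:30, 19:00-19:45.
Aarav ∩ Ines ∩ Nadia: 09:45-10:00, 12:45-13:30, 19:15-19:45.
Aarav ∩ Ines ∩ Nadia ∩ Viktor: 09:45-10:00, 12:45-13:30, 19:15-19:45.
Aarav ∩ Ines ∩ Nadia ∩ Viktor ∩ Freya: 09:45-10:00, 12:45-13:30, 19:15-19:45.
Aarav ∩ Ines ∩ Nadia ∩ Viktor ∩ Freya ∩ Yosef: 09:45-10:00, 12:45-13:30, 19:15-19:45.
No common window is at least 60 minutes long.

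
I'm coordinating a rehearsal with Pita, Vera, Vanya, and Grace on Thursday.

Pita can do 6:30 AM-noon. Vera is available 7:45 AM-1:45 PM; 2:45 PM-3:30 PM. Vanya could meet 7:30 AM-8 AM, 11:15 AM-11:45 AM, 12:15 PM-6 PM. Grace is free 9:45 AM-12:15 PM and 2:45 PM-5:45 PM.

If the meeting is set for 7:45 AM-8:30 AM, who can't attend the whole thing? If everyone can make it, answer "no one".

Grace, Vanya

Pita: free for 07:45-08:30. Vera: free for 07:45-08:30. Vanya: not fully free for 07:45-08:30. Grace: not fully free for 07:45-08:30.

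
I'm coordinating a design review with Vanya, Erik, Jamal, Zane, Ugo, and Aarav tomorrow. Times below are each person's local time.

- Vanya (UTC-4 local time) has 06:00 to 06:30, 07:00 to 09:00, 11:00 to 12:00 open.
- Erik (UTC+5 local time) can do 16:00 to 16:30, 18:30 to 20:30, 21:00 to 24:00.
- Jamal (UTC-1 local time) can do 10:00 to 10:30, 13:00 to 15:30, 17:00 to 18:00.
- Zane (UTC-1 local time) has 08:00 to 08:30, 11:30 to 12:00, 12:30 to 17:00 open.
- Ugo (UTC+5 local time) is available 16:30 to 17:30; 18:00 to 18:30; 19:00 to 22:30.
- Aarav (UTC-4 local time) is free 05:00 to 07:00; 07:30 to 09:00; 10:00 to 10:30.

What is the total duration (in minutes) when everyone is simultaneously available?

0

Vanya in UTC: 10:00-10:30, 11:00-13:00, 15:00-16:00 (add 4h to convert from UTC-4).
Erik in UTC: 11:00-11:30, 13:30-15:30, 16:00-19:00 (subtract 5h to convert from UTC+5).
Jamal in UTC: 11:00-11:30, 14:00-16:30, 18:00-19:00 (add 1h to convert from UTC-1).
Zane in UTC: 09:00-09:30, 12:30-13:00, 13:30-18:00 (add 1h to convert from UTC-1).
Ugo in UTC: 11:30-12:30, 13:00-13:30, 14:00-17:30 (subtract 5h to convert from UTC+5).
Aarav in UTC: 09:00-11:00, 11:30-13:00, 14:00-14:30 (add 4h to convert from UTC-4).
Vanya ∩ Erik: 11:00-11:30, 15:00-15:30.
Vanya ∩ Erik ∩ Jamal: 11:00-11:30, 15:00-15:30.
Vanya ∩ Erik ∩ Jamal ∩ Zane: 15:00-15:30.
Vanya ∩ Erik ∩ Jamal ∩ Zane ∩ Ugo: 15:00-15:30.
Vanya ∩ Erik ∩ Jamal ∩ Zane ∩ Ugo ∩ Aarav: ∅.
There is no time when everyone is free.
There is no common window, so the total is 0 minutes.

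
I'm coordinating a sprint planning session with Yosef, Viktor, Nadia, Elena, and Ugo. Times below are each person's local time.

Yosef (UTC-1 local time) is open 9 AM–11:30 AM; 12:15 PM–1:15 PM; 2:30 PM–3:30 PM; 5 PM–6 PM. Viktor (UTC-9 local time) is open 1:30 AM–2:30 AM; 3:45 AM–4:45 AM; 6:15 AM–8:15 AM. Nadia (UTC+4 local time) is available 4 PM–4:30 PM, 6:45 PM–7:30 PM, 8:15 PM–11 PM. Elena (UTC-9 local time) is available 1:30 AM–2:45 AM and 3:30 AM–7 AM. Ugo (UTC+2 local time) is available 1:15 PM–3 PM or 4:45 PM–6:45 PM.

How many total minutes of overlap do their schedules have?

Yosef in UTC: 10:00-12:30, 13:15-14:15, 15:30-16:30, 18:00-19:00 (add 1h to convert from UTC-1).
Viktor in UTC: 10:30-11:30, 12:45-13:45, 15:15-17:15 (add 9h to convert from UTC-9).
Nadia in UTC: 12:00-12:30, 14:45-15:30, 16:15-19:00 (subtract 4h to convert from UTC+4).
Elena in UTC: 10:30-11:45, 12:30-16:00 (add 9h to convert from UTC-9).
Ugo in UTC: 11:15-13:00, 14:45-16:45 (subtract 2h to convert from UTC+2).
Yosef ∩ Viktor: 10:30-11:30, 13:15-13:45, 15:30-16:30.
Yosef ∩ Viktor ∩ Nadia: 16:15-16:30.
Yosef ∩ Viktor ∩ Nadia ∩ Elena: ∅.
Yosef ∩ Viktor ∩ Nadia ∩ Elena ∩ Ugo: ∅.
There is no time when everyone is free.
There is no common window, so the total is 0 minutes.

0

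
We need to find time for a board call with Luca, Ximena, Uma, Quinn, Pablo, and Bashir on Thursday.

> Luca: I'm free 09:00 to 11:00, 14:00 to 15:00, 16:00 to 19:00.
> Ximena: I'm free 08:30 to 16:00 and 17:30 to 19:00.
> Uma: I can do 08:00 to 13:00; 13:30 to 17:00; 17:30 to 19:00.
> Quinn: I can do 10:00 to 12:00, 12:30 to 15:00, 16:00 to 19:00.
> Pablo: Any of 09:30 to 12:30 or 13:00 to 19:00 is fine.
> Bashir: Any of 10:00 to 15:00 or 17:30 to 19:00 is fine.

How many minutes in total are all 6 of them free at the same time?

Luca ∩ Ximena: 09:00-11:00, 14:00-15:00, 17:30-19:00.
Luca ∩ Ximena ∩ Uma: 09:00-11:00, 14:00-15:00, 17:30-19:00.
Luca ∩ Ximena ∩ Uma ∩ Quinn: 10:00-11:00, 14:00-15:00, 17:30-19:00.
Luca ∩ Ximena ∩ Uma ∩ Quinn ∩ Pablo: 10:00-11:00, 14:00-15:00, 17:30-19:00.
Luca ∩ Ximena ∩ Uma ∩ Quinn ∩ Pablo ∩ Bashir: 10:00-11:00, 14:00-15:00, 17:30-19:00.
Summing the common windows: 60 + 60 + 90 = 210 minutes.

210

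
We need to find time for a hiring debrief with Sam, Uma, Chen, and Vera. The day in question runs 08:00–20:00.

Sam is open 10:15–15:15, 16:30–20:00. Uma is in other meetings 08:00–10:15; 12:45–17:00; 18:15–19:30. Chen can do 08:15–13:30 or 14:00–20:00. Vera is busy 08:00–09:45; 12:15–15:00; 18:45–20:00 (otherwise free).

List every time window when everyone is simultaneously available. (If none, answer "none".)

10:15-12:15, 17:00-18:15

Sam free: 10:15-15:15, 16:30-20:00.
Uma free: 10:15-12:45, 17:00-18:15, 19:30-20:00 (invert busy blocks within the working day).
Chen free: 08:15-13:30, 14:00-20:00.
Vera free: 09:45-12:15, 15:00-18:45 (invert busy blocks within the working day).
Sam ∩ Uma: 10:15-12:45, 17:00-18:15, 19:30-20:00.
Sam ∩ Uma ∩ Chen: 10:15-12:45, 17:00-18:15, 19:30-20:00.
Sam ∩ Uma ∩ Chen ∩ Vera: 10:15-12:15, 17:00-18:15.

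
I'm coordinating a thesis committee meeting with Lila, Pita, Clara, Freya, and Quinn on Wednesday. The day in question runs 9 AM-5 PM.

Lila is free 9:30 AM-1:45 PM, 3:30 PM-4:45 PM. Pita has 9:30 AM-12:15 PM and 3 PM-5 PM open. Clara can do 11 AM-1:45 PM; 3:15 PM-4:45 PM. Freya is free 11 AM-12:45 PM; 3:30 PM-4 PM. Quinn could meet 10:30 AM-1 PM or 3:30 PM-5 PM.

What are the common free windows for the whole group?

Lila ∩ Pita: 09:30-12:15, 15:30-16:45.
Lila ∩ Pita ∩ Clara: 11:00-12:15, 15:30-16:45.
Lila ∩ Pita ∩ Clara ∩ Freya: 11:00-12:15, 15:30-16:00.
Lila ∩ Pita ∩ Clara ∩ Freya ∩ Quinn: 11:00-12:15, 15:30-16:00.

11:00-12:15, 15:30-16:00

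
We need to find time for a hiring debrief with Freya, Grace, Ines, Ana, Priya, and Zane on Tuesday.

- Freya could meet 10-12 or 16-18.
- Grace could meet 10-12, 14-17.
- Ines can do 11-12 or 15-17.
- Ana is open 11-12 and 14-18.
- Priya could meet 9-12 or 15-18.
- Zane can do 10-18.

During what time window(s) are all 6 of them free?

11:00-12:00, 16:00-17:00

Freya ∩ Grace: 10:00-12:00, 16:00-17:00.
Freya ∩ Grace ∩ Ines: 11:00-12:00, 16:00-17:00.
Freya ∩ Grace ∩ Ines ∩ Ana: 11:00-12:00, 16:00-17:00.
Freya ∩ Grace ∩ Ines ∩ Ana ∩ Priya: 11:00-12:00, 16:00-17:00.
Freya ∩ Grace ∩ Ines ∩ Ana ∩ Priya ∩ Zane: 11:00-12:00, 16:00-17:00.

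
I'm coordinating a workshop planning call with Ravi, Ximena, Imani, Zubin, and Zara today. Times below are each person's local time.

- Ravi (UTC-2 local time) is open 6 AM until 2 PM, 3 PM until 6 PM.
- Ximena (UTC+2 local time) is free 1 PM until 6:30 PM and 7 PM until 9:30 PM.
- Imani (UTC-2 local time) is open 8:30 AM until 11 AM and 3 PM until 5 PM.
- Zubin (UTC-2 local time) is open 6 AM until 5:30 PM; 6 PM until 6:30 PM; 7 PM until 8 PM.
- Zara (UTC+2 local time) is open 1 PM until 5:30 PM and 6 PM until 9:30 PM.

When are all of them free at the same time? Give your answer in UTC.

Ravi in UTC: 08:00-16:00, 17:00-20:00 (add 2h to convert from UTC-2).
Ximena in UTC: 11:00-16:30, 17:00-19:30 (subtract 2h to convert from UTC+2).
Imani in UTC: 10:30-13:00, 17:00-19:00 (add 2h to convert from UTC-2).
Zubin in UTC: 08:00-19:30, 20:00-20:30, 21:00-22:00 (add 2h to convert from UTC-2).
Zara in UTC: 11:00-15:30, 16:00-19:30 (subtract 2h to convert from UTC+2).
Ravi ∩ Ximena: 11:00-16:00, 17:00-19:30.
Ravi ∩ Ximena ∩ Imani: 11:00-13:00, 17:00-19:00.
Ravi ∩ Ximena ∩ Imani ∩ Zubin: 11:00-13:00, 17:00-19:00.
Ravi ∩ Ximena ∩ Imani ∩ Zubin ∩ Zara: 11:00-13:00, 17:00-19:00.
Those are the intersection windows.

11:00-13:00, 17:00-19:00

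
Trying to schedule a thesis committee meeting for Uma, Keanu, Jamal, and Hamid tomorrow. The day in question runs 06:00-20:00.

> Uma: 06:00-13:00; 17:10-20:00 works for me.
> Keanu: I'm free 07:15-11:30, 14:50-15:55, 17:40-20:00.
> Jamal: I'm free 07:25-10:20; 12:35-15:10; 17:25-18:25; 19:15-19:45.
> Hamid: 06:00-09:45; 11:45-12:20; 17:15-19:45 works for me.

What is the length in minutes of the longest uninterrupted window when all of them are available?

140

Uma ∩ Keanu: 07:15-11:30, 17:40-20:00.
Uma ∩ Keanu ∩ Jamal: 07:25-10:20, 17:40-18:25, 19:15-19:45.
Uma ∩ Keanu ∩ Jamal ∩ Hamid: 07:25-09:45, 17:40-18:25, 19:15-19:45.
The longest is 07:25-09:45 at 140 minutes.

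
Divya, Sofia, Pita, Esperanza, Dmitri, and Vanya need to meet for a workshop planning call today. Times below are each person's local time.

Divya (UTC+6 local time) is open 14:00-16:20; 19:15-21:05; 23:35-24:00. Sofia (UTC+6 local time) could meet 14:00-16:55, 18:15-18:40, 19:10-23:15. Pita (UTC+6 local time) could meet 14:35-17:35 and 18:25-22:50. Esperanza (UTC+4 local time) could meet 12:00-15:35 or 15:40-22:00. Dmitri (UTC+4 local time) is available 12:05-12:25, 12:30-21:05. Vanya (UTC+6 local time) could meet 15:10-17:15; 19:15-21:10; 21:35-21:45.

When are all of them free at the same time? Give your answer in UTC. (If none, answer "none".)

09:10-10:20, 13:15-15:05

Divya in UTC: 08:00-10:20, 13:15-15:05, 17:35-18:00 (subtract 6h to convert from UTC+6).
Sofia in UTC: 08:00-10:55, 12:15-12:40, 13:10-17:15 (subtract 6h to convert from UTC+6).
Pita in UTC: 08:35-11:35, 12:25-16:50 (subtract 6h to convert from UTC+6).
Esperanza in UTC: 08:00-11:35, 11:40-18:00 (subtract 4h to convert from UTC+4).
Dmitri in UTC: 08:05-08:25, 08:30-17:05 (subtract 4h to convert from UTC+4).
Vanya in UTC: 09:10-11:15, 13:15-15:10, 15:35-15:45 (subtract 6h to convert from UTC+6).
Divya ∩ Sofia: 08:00-10:20, 13:15-15:05.
Divya ∩ Sofia ∩ Pita: 08:35-10:20, 13:15-15:05.
Divya ∩ Sofia ∩ Pita ∩ Esperanza: 08:35-10:20, 13:15-15:05.
Divya ∩ Sofia ∩ Pita ∩ Esperanza ∩ Dmitri: 08:35-10:20, 13:15-15:05.
Divya ∩ Sofia ∩ Pita ∩ Esperanza ∩ Dmitri ∩ Vanya: 09:10-10:20, 13:15-15:05.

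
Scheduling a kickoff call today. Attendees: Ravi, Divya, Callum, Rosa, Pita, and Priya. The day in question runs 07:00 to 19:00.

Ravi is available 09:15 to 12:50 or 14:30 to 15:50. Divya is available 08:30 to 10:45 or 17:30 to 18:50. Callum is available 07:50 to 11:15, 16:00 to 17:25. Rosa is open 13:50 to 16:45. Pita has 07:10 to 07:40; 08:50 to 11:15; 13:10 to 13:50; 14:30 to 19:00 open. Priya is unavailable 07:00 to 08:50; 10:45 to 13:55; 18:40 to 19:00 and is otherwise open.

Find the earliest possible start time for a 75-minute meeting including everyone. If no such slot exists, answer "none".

none

Ravi free: 09:15-12:50, 14:30-15:50.
Divya free: 08:30-10:45, 17:30-18:50.
Callum free: 07:50-11:15, 16:00-17:25.
Rosa free: 13:50-16:45.
Pita free: 07:10-07:40, 08:50-11:15, 13:10-13:50, 14:30-19:00.
Priya free: 08:50-10:45, 13:55-18:40 (invert busy blocks within the working day).
Ravi ∩ Divya: 09:15-10:45.
Ravi ∩ Divya ∩ Callum: 09:15-10:45.
Ravi ∩ Divya ∩ Callum ∩ Rosa: ∅.
Ravi ∩ Divya ∩ Callum ∩ Rosa ∩ Pita: ∅.
Ravi ∩ Divya ∩ Callum ∩ Rosa ∩ Pita ∩ Priya: ∅.
There is no time when everyone is free.
No common window is at least 75 minutes long.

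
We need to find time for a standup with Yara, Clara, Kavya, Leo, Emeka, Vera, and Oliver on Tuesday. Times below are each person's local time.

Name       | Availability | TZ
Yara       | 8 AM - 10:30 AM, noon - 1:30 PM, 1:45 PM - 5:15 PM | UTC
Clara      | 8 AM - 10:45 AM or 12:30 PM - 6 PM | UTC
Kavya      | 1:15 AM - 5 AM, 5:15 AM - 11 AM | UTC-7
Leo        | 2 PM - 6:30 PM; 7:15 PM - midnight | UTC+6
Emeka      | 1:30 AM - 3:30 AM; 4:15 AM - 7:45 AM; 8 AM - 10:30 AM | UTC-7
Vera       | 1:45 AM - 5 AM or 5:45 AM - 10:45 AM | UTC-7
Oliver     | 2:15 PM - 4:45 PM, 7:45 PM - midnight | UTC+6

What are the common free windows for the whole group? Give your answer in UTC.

08:45-10:30, 13:45-14:45, 15:00-17:15

Yara in UTC: 08:00-10:30, 12:00-13:30, 13:45-17:15.
Clara in UTC: 08:00-10:45, 12:30-18:00.
Kavya in UTC: 08:15-12:00, 12:15-18:00 (add 7h to convert from UTC-7).
Leo in UTC: 08:00-12:30, 13:15-18:00 (subtract 6h to convert from UTC+6).
Emeka in UTC: 08:30-10:30, 11:15-14:45, 15:00-17:30 (add 7h to convert from UTC-7).
Vera in UTC: 08:45-12:00, 12:45-17:45 (add 7h to convert from UTC-7).
Oliver in UTC: 08:15-10:45, 13:45-18:00 (subtract 6h to convert from UTC+6).
Yara ∩ Clara: 08:00-10:30, 12:30-13:30, 13:45-17:15.
Yara ∩ Clara ∩ Kavya: 08:15-10:30, 12:30-13:30, 13:45-17:15.
Yara ∩ Clara ∩ Kavya ∩ Leo: 08:15-10:30, 13:15-13:30, 13:45-17:15.
Yara ∩ Clara ∩ Kavya ∩ Leo ∩ Emeka: 08:30-10:30, 13:15-13:30, 13:45-14:45, 15:00-17:15.
Yara ∩ Clara ∩ Kavya ∩ Leo ∩ Emeka ∩ Vera: 08:45-10:30, 13:15-13:30, 13:45-14:45, 15:00-17:15.
Yara ∩ Clara ∩ Kavya ∩ Leo ∩ Emeka ∩ Vera ∩ Oliver: 08:45-10:30, 13:45-14:45, 15:00-17:15.
Those are the intersection windows.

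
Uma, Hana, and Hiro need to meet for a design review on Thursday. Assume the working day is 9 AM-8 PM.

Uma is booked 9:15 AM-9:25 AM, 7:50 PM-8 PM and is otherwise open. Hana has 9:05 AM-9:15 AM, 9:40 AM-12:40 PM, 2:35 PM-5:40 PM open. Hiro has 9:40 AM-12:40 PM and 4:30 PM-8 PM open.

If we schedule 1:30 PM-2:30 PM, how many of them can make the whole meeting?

Uma free: 09:00-09:15, 09:25-19:50 (invert busy blocks within the working day).
Hana free: 09:05-09:15, 09:40-12:40, 14:35-17:40.
Hiro free: 09:40-12:40, 16:30-20:00.
Uma can make the full 13:30-14:30 slot — that's 1.

1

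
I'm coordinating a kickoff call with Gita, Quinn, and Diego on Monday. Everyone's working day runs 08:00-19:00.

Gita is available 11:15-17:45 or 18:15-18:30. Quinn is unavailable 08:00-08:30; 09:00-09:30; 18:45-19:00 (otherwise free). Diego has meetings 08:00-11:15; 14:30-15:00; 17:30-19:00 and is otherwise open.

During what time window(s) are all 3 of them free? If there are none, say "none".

11:15-14:30, 15:00-17:30

Gita free: 11:15-17:45, 18:15-18:30.
Quinn free: 08:30-09:00, 09:30-18:45 (invert busy blocks within the working day).
Diego free: 11:15-14:30, 15:00-17:30 (invert busy blocks within the working day).
Gita ∩ Quinn: 11:15-17:45, 18:15-18:30.
Gita ∩ Quinn ∩ Diego: 11:15-14:30, 15:00-17:30.
Those are the intersection windows.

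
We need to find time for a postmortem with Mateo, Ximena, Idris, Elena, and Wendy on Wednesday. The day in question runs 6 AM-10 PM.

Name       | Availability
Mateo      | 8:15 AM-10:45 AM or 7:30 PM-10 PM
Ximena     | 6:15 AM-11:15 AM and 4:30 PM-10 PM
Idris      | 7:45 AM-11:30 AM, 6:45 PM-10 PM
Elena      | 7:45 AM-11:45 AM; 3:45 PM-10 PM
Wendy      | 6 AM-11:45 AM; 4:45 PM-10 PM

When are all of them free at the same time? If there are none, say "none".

08:15-10:45, 19:30-22:00

Mateo ∩ Ximena: 08:15-10:45, 19:30-22:00.
Mateo ∩ Ximena ∩ Idris: 08:15-10:45, 19:30-22:00.
Mateo ∩ Ximena ∩ Idris ∩ Elena: 08:15-10:45, 19:30-22:00.
Mateo ∩ Ximena ∩ Idris ∩ Elena ∩ Wendy: 08:15-10:45, 19:30-22:00.
So the common availability across everyone is 08:15-10:45, 19:30-22:00.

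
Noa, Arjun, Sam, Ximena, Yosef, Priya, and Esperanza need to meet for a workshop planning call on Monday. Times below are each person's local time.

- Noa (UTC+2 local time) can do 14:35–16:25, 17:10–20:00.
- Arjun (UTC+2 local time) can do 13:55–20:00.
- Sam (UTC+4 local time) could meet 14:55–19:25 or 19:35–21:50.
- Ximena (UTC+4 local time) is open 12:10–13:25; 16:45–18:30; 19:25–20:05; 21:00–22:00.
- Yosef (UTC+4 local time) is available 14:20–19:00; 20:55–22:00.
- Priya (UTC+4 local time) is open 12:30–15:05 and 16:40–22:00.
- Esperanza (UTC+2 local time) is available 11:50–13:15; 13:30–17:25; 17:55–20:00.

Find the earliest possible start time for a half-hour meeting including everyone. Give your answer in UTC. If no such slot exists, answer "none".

Noa in UTC: 12:35-14:25, 15:10-18:00 (subtract 2h to convert from UTC+2).
Arjun in UTC: 11:55-18:00 (subtract 2h to convert from UTC+2).
Sam in UTC: 10:55-15:25, 15:35-17:50 (subtract 4h to convert from UTC+4).
Ximena in UTC: 08:10-09:25, 12:45-14:30, 15:25-16:05, 17:00-18:00 (subtract 4h to convert from UTC+4).
Yosef in UTC: 10:20-15:00, 16:55-18:00 (subtract 4h to convert from UTC+4).
Priya in UTC: 08:30-11:05, 12:40-18:00 (subtract 4h to convert from UTC+4).
Esperanza in UTC: 09:50-11:15, 11:30-15:25, 15:55-18:00 (subtract 2h to convert from UTC+2).
Noa ∩ Arjun: 12:35-14:25, 15:10-18:00.
Noa ∩ Arjun ∩ Sam: 12:35-14:25, 15:10-15:25, 15:35-17:50.
Noa ∩ Arjun ∩ Sam ∩ Ximena: 12:45-14:25, 15:35-16:05, 17:00-17:50.
Noa ∩ Arjun ∩ Sam ∩ Ximena ∩ Yosef: 12:45-14:25, 17:00-17:50.
Noa ∩ Arjun ∩ Sam ∩ Ximena ∩ Yosef ∩ Priya: 12:45-14:25, 17:00-17:50.
Noa ∩ Arjun ∩ Sam ∩ Ximena ∩ Yosef ∩ Priya ∩ Esperanza: 12:45-14:25, 17:00-17:50.
The first common window of at least 30 minutes is 12:45-14:25, so the earliest start is 12:45.

12:45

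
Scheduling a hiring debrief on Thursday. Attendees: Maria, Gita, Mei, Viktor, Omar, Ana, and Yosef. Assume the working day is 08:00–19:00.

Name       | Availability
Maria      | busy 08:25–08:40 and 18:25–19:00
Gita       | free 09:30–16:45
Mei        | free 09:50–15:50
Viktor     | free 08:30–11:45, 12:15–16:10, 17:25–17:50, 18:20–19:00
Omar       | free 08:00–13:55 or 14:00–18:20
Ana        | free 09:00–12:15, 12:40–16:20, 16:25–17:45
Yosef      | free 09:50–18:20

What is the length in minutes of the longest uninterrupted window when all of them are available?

Maria free: 08:00-08:25, 08:40-18:25 (invert busy blocks within the working day).
Gita free: 09:30-16:45.
Mei free: 09:50-15:50.
Viktor free: 08:30-11:45, 12:15-16:10, 17:25-17:50, 18:20-19:00.
Omar free: 08:00-13:55, 14:00-18:20.
Ana free: 09:00-12:15, 12:40-16:20, 16:25-17:45.
Yosef free: 09:50-18:20.
Maria ∩ Gita: 09:30-16:45.
Maria ∩ Gita ∩ Mei: 09:50-15:50.
Maria ∩ Gita ∩ Mei ∩ Viktor: 09:50-11:45, 12:15-15:50.
Maria ∩ Gita ∩ Mei ∩ Viktor ∩ Omar: 09:50-11:45, 12:15-13:55, 14:00-15:50.
Maria ∩ Gita ∩ Mei ∩ Viktor ∩ Omar ∩ Ana: 09:50-11:45, 12:40-13:55, 14:00-15:50.
Maria ∩ Gita ∩ Mei ∩ Viktor ∩ Omar ∩ Ana ∩ Yosef: 09:50-11:45, 12:40-13:55, 14:00-15:50.
So the common availability across everyone is 09:50-11:45, 12:40-13:55, 14:00-15:50.
The longest is 09:50-11:45 at 115 minutes.

115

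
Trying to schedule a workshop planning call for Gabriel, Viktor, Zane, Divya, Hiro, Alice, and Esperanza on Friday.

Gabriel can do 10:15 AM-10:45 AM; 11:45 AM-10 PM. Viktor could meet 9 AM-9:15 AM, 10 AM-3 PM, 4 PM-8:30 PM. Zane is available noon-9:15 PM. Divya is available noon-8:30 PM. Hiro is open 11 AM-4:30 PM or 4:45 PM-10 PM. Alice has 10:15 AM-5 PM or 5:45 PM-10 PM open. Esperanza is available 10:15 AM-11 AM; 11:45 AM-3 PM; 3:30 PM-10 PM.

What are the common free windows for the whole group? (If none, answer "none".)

12:00-15:00, 16:00-16:30, 16:45-17:00, 17:45-20:30

Gabriel ∩ Viktor: 10:15-10:45, 11:45-15:00, 16:00-20:30.
Gabriel ∩ Viktor ∩ Zane: 12:00-15:00, 16:00-20:30.
Gabriel ∩ Viktor ∩ Zane ∩ Divya: 12:00-15:00, 16:00-20:30.
Gabriel ∩ Viktor ∩ Zane ∩ Divya ∩ Hiro: 12:00-15:00, 16:00-16:30, 16:45-20:30.
Gabriel ∩ Viktor ∩ Zane ∩ Divya ∩ Hiro ∩ Alice: 12:00-15:00, 16:00-16:30, 16:45-17:00, 17:45-20:30.
Gabriel ∩ Viktor ∩ Zane ∩ Divya ∩ Hiro ∩ Alice ∩ Esperanza: 12:00-15:00, 16:00-16:30, 16:45-17:00, 17:45-20:30.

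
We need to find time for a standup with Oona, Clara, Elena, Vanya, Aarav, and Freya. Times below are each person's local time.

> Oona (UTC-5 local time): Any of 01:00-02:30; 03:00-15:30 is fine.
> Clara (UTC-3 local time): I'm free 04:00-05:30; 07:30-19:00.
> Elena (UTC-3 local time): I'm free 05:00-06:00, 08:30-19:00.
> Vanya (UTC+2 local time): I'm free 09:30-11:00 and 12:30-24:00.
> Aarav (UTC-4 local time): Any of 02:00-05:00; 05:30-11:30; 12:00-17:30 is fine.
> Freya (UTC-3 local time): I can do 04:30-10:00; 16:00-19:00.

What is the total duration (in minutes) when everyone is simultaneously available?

Oona in UTC: 06:00-07:30, 08:00-20:30 (add 5h to convert from UTC-5).
Clara in UTC: 07:00-08:30, 10:30-22:00 (add 3h to convert from UTC-3).
Elena in UTC: 08:00-09:00, 11:30-22:00 (add 3h to convert from UTC-3).
Vanya in UTC: 07:30-09:00, 10:30-22:00 (subtract 2h to convert from UTC+2).
Aarav in UTC: 06:00-09:00, 09:30-15:30, 16:00-21:30 (add 4h to convert from UTC-4).
Freya in UTC: 07:30-13:00, 19:00-22:00 (add 3h to convert from UTC-3).
Oona ∩ Clara: 07:00-07:30, 08:00-08:30, 10:30-20:30.
Oona ∩ Clara ∩ Elena: 08:00-08:30, 11:30-20:30.
Oona ∩ Clara ∩ Elena ∩ Vanya: 08:00-08:30, 11:30-20:30.
Oona ∩ Clara ∩ Elena ∩ Vanya ∩ Aarav: 08:00-08:30, 11:30-15:30, 16:00-20:30.
Oona ∩ Clara ∩ Elena ∩ Vanya ∩ Aarav ∩ Freya: 08:00-08:30, 11:30-13:00, 19:00-20:30.
So the common availability across everyone is 08:00-08:30, 11:30-13:00, 19:00-20:30.
Summing the common windows: 30 + 90 + 90 = 210 minutes.

210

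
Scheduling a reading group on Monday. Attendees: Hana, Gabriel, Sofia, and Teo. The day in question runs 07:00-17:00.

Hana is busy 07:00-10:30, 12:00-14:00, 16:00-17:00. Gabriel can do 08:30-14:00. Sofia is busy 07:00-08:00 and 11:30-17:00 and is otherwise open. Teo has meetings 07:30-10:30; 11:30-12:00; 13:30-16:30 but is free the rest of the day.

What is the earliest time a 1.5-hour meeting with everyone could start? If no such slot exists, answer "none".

none

Hana free: 10:30-12:00, 14:00-16:00 (invert busy blocks within the working day).
Gabriel free: 08:30-14:00.
Sofia free: 08:00-11:30 (invert busy blocks within the working day).
Teo free: 07:00-07:30, 10:30-11:30, 12:00-13:30, 16:30-17:00 (invert busy blocks within the working day).
Hana ∩ Gabriel: 10:30-12:00.
Hana ∩ Gabriel ∩ Sofia: 10:30-11:30.
Hana ∩ Gabriel ∩ Sofia ∩ Teo: 10:30-11:30.
No common window is at least 90 minutes long.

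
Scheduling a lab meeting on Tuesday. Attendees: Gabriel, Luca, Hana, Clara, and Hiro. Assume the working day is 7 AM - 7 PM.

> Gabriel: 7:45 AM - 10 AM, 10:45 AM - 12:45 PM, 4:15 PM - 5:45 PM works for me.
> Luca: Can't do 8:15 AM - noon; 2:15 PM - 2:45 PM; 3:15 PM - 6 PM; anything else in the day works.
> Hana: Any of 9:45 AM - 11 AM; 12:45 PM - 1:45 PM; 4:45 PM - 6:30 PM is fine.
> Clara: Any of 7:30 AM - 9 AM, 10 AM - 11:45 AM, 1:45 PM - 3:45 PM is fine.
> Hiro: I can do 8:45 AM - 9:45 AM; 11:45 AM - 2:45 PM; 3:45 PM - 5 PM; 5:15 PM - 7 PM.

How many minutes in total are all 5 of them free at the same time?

0

Gabriel free: 07:45-10:00, 10:45-12:45, 16:15-17:45.
Luca free: 07:00-08:15, 12:00-14:15, 14:45-15:15, 18:00-19:00 (invert busy blocks within the working day).
Hana free: 09:45-11:00, 12:45-13:45, 16:45-18:30.
Clara free: 07:30-09:00, 10:00-11:45, 13:45-15:45.
Hiro free: 08:45-09:45, 11:45-14:45, 15:45-17:00, 17:15-19:00.
Gabriel ∩ Luca: 07:45-08:15, 12:00-12:45.
Gabriel ∩ Luca ∩ Hana: ∅.
Gabriel ∩ Luca ∩ Hana ∩ Clara: ∅.
Gabriel ∩ Luca ∩ Hana ∩ Clara ∩ Hiro: ∅.
There is no time when everyone is free.
There is no common window, so the total is 0 minutes.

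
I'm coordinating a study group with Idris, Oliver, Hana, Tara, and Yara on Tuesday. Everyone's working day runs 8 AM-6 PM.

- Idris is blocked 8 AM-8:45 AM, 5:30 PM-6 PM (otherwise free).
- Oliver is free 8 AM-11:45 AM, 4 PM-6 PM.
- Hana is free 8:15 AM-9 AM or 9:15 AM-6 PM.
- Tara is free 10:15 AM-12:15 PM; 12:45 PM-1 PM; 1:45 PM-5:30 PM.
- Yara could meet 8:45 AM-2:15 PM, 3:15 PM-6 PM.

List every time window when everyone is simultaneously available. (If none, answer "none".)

10:15-11:45, 16:00-17:30

Idris free: 08:45-17:30 (invert busy blocks within the working day).
Oliver free: 08:00-11:45, 16:00-18:00.
Hana free: 08:15-09:00, 09:15-18:00.
Tara free: 10:15-12:15, 12:45-13:00, 13:45-17:30.
Yara free: 08:45-14:15, 15:15-18:00.
Idris ∩ Oliver: 08:45-11:45, 16:00-17:30.
Idris ∩ Oliver ∩ Hana: 08:45-09:00, 09:15-11:45, 16:00-17:30.
Idris ∩ Oliver ∩ Hana ∩ Tara: 10:15-11:45, 16:00-17:30.
Idris ∩ Oliver ∩ Hana ∩ Tara ∩ Yara: 10:15-11:45, 16:00-17:30.
Those are the intersection windows.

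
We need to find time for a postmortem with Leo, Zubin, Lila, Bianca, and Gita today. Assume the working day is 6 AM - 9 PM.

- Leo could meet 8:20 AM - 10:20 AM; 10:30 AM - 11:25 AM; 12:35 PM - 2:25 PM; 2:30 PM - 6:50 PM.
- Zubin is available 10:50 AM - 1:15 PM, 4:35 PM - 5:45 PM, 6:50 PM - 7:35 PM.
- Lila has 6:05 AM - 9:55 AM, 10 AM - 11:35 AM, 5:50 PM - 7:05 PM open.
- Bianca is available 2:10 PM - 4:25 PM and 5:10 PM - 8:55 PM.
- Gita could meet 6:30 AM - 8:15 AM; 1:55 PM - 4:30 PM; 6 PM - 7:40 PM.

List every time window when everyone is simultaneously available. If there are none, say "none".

Leo ∩ Zubin: 10:50-11:25, 12:35-13:15, 16:35-17:45.
Leo ∩ Zubin ∩ Lila: 10:50-11:25.
Leo ∩ Zubin ∩ Lila ∩ Bianca: ∅.
Leo ∩ Zubin ∩ Lila ∩ Bianca ∩ Gita: ∅.
There is no time when everyone is free.

none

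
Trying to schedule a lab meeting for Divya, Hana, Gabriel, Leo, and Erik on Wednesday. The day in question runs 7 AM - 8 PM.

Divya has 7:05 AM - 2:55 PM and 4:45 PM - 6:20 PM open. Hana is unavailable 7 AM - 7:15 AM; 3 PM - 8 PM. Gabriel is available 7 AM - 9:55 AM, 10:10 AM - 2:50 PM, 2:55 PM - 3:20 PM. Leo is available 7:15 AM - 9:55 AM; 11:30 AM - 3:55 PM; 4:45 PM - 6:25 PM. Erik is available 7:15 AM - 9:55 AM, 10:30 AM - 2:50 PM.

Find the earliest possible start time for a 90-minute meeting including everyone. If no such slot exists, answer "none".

07:15

Divya free: 07:05-14:55, 16:45-18:20.
Hana free: 07:15-15:00 (invert busy blocks within the working day).
Gabriel free: 07:00-09:55, 10:10-14:50, 14:55-15:20.
Leo free: 07:15-09:55, 11:30-15:55, 16:45-18:25.
Erik free: 07:15-09:55, 10:30-14:50.
Divya ∩ Hana: 07:15-14:55.
Divya ∩ Hana ∩ Gabriel: 07:15-09:55, 10:10-14:50.
Divya ∩ Hana ∩ Gabriel ∩ Leo: 07:15-09:55, 11:30-14:50.
Divya ∩ Hana ∩ Gabriel ∩ Leo ∩ Erik: 07:15-09:55, 11:30-14:50.
The first common window of at least 90 minutes is 07:15-09:55, so the earliest start is 07:15.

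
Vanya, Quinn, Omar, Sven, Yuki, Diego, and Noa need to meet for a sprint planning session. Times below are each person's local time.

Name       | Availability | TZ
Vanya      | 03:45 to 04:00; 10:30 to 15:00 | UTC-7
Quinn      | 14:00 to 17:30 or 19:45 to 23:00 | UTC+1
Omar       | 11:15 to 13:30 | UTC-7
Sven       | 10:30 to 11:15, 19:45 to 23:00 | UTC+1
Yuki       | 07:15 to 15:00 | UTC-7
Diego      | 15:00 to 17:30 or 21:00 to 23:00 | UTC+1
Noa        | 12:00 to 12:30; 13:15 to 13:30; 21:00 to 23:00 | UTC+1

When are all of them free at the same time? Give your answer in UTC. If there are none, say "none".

Vanya in UTC: 10:45-11:00, 17:30-22:00 (add 7h to convert from UTC-7).
Quinn in UTC: 13:00-16:30, 18:45-22:00 (subtract 1h to convert from UTC+1).
Omar in UTC: 18:15-20:30 (add 7h to convert from UTC-7).
Sven in UTC: 09:30-10:15, 18:45-22:00 (subtract 1h to convert from UTC+1).
Yuki in UTC: 14:15-22:00 (add 7h to convert from UTC-7).
Diego in UTC: 14:00-16:30, 20:00-22:00 (subtract 1h to convert from UTC+1).
Noa in UTC: 11:00-11:30, 12:15-12:30, 20:00-22:00 (subtract 1h to convert from UTC+1).
Vanya ∩ Quinn: 18:45-22:00.
Vanya ∩ Quinn ∩ Omar: 18:45-20:30.
Vanya ∩ Quinn ∩ Omar ∩ Sven: 18:45-20:30.
Vanya ∩ Quinn ∩ Omar ∩ Sven ∩ Yuki: 18:45-20:30.
Vanya ∩ Quinn ∩ Omar ∩ Sven ∩ Yuki ∩ Diego: 20:00-20:30.
Vanya ∩ Quinn ∩ Omar ∩ Sven ∩ Yuki ∩ Diego ∩ Noa: 20:00-20:30.
Those are the intersection windows.

20:00-20:30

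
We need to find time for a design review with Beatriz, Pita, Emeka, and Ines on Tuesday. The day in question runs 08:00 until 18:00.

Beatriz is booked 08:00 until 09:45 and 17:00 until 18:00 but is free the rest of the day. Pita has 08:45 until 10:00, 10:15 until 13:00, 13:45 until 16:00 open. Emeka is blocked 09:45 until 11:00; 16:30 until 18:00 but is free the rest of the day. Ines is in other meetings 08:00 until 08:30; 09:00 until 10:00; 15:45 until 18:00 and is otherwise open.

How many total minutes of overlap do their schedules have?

Beatriz free: 09:45-17:00 (invert busy blocks within the working day).
Pita free: 08:45-10:00, 10:15-13:00, 13:45-16:00.
Emeka free: 08:00-09:45, 11:00-16:30 (invert busy blocks within the working day).
Ines free: 08:30-09:00, 10:00-15:45 (invert busy blocks within the working day).
Beatriz ∩ Pita: 09:45-10:00, 10:15-13:00, 13:45-16:00.
Beatriz ∩ Pita ∩ Emeka: 11:00-13:00, 13:45-16:00.
Beatriz ∩ Pita ∩ Emeka ∩ Ines: 11:00-13:00, 13:45-15:45.
So the common availability across everyone is 11:00-13:00, 13:45-15:45.
Summing the common windows: 120 + 120 = 240 minutes.

240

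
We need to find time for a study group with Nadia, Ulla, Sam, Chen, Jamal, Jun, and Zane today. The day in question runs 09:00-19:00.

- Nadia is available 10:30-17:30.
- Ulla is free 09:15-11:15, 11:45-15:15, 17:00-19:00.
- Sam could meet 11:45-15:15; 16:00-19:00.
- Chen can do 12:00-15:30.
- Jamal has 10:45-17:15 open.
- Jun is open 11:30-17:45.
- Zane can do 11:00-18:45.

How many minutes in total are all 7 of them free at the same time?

195

Nadia ∩ Ulla: 10:30-11:15, 11:45-15:15, 17:00-17:30.
Nadia ∩ Ulla ∩ Sam: 11:45-15:15, 17:00-17:30.
Nadia ∩ Ulla ∩ Sam ∩ Chen: 12:00-15:15.
Nadia ∩ Ulla ∩ Sam ∩ Chen ∩ Jamal: 12:00-15:15.
Nadia ∩ Ulla ∩ Sam ∩ Chen ∩ Jamal ∩ Jun: 12:00-15:15.
Nadia ∩ Ulla ∩ Sam ∩ Chen ∩ Jamal ∩ Jun ∩ Zane: 12:00-15:15.
That's a single block of 195 minutes.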